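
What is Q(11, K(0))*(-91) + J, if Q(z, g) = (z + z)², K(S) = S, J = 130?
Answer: -43914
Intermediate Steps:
Q(z, g) = 4*z² (Q(z, g) = (2*z)² = 4*z²)
Q(11, K(0))*(-91) + J = (4*11²)*(-91) + 130 = (4*121)*(-91) + 130 = 484*(-91) + 130 = -44044 + 130 = -43914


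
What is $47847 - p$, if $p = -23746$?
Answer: $71593$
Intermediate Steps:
$47847 - p = 47847 - -23746 = 47847 + 23746 = 71593$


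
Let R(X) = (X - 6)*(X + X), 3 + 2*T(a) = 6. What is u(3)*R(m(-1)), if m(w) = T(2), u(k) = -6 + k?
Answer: 81/2 ≈ 40.500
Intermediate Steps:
T(a) = 3/2 (T(a) = -3/2 + (1/2)*6 = -3/2 + 3 = 3/2)
m(w) = 3/2
R(X) = 2*X*(-6 + X) (R(X) = (-6 + X)*(2*X) = 2*X*(-6 + X))
u(3)*R(m(-1)) = (-6 + 3)*(2*(3/2)*(-6 + 3/2)) = -6*3*(-9)/(2*2) = -3*(-27/2) = 81/2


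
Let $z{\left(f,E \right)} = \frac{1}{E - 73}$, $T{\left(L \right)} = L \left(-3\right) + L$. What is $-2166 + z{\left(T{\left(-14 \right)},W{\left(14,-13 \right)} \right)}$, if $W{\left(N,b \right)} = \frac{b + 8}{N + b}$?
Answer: $- \frac{168949}{78} \approx -2166.0$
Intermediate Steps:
$W{\left(N,b \right)} = \frac{8 + b}{N + b}$
$T{\left(L \right)} = - 2 L$ ($T{\left(L \right)} = - 3 L + L = - 2 L$)
$z{\left(f,E \right)} = \frac{1}{-73 + E}$
$-2166 + z{\left(T{\left(-14 \right)},W{\left(14,-13 \right)} \right)} = -2166 + \frac{1}{-73 + \frac{8 - 13}{14 - 13}} = -2166 + \frac{1}{-73 + 1^{-1} \left(-5\right)} = -2166 + \frac{1}{-73 + 1 \left(-5\right)} = -2166 + \frac{1}{-73 - 5} = -2166 + \frac{1}{-78} = -2166 - \frac{1}{78} = - \frac{168949}{78}$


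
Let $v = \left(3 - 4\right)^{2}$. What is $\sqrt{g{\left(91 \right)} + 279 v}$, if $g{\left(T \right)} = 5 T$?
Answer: $\sqrt{734} \approx 27.092$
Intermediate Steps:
$v = 1$ ($v = \left(-1\right)^{2} = 1$)
$\sqrt{g{\left(91 \right)} + 279 v} = \sqrt{5 \cdot 91 + 279 \cdot 1} = \sqrt{455 + 279} = \sqrt{734}$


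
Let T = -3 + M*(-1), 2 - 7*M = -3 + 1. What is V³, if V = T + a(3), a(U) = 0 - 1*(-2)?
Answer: -1331/343 ≈ -3.8805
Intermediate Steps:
a(U) = 2 (a(U) = 0 + 2 = 2)
M = 4/7 (M = 2/7 - (-3 + 1)/7 = 2/7 - ⅐*(-2) = 2/7 + 2/7 = 4/7 ≈ 0.57143)
T = -25/7 (T = -3 + (4/7)*(-1) = -3 - 4/7 = -25/7 ≈ -3.5714)
V = -11/7 (V = -25/7 + 2 = -11/7 ≈ -1.5714)
V³ = (-11/7)³ = -1331/343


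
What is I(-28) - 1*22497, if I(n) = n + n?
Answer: -22553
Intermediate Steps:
I(n) = 2*n
I(-28) - 1*22497 = 2*(-28) - 1*22497 = -56 - 22497 = -22553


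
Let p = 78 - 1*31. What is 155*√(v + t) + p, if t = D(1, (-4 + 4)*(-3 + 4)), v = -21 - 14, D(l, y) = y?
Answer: 47 + 155*I*√35 ≈ 47.0 + 916.99*I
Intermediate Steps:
p = 47 (p = 78 - 31 = 47)
v = -35
t = 0 (t = (-4 + 4)*(-3 + 4) = 0*1 = 0)
155*√(v + t) + p = 155*√(-35 + 0) + 47 = 155*√(-35) + 47 = 155*(I*√35) + 47 = 155*I*√35 + 47 = 47 + 155*I*√35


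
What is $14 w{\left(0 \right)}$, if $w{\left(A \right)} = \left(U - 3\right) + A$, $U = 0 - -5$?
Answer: $28$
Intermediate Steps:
$U = 5$ ($U = 0 + 5 = 5$)
$w{\left(A \right)} = 2 + A$ ($w{\left(A \right)} = \left(5 - 3\right) + A = 2 + A$)
$14 w{\left(0 \right)} = 14 \left(2 + 0\right) = 14 \cdot 2 = 28$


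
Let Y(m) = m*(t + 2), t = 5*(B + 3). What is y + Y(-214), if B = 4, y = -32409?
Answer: -40327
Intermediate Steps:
t = 35 (t = 5*(4 + 3) = 5*7 = 35)
Y(m) = 37*m (Y(m) = m*(35 + 2) = m*37 = 37*m)
y + Y(-214) = -32409 + 37*(-214) = -32409 - 7918 = -40327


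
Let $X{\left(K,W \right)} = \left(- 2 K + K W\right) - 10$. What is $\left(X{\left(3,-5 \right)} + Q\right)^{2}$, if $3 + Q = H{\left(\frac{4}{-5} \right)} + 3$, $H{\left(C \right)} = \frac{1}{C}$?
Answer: $\frac{16641}{16} \approx 1040.1$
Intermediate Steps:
$X{\left(K,W \right)} = -10 - 2 K + K W$
$Q = - \frac{5}{4}$ ($Q = -3 + \left(\frac{1}{4 \frac{1}{-5}} + 3\right) = -3 + \left(\frac{1}{4 \left(- \frac{1}{5}\right)} + 3\right) = -3 + \left(\frac{1}{- \frac{4}{5}} + 3\right) = -3 + \left(- \frac{5}{4} + 3\right) = -3 + \frac{7}{4} = - \frac{5}{4} \approx -1.25$)
$\left(X{\left(3,-5 \right)} + Q\right)^{2} = \left(\left(-10 - 6 + 3 \left(-5\right)\right) - \frac{5}{4}\right)^{2} = \left(\left(-10 - 6 - 15\right) - \frac{5}{4}\right)^{2} = \left(-31 - \frac{5}{4}\right)^{2} = \left(- \frac{129}{4}\right)^{2} = \frac{16641}{16}$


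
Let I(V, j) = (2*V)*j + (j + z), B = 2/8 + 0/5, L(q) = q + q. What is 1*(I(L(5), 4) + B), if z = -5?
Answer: 317/4 ≈ 79.250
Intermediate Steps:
L(q) = 2*q
B = ¼ (B = 2*(⅛) + 0*(⅕) = ¼ + 0 = ¼ ≈ 0.25000)
I(V, j) = -5 + j + 2*V*j (I(V, j) = (2*V)*j + (j - 5) = 2*V*j + (-5 + j) = -5 + j + 2*V*j)
1*(I(L(5), 4) + B) = 1*((-5 + 4 + 2*(2*5)*4) + ¼) = 1*((-5 + 4 + 2*10*4) + ¼) = 1*((-5 + 4 + 80) + ¼) = 1*(79 + ¼) = 1*(317/4) = 317/4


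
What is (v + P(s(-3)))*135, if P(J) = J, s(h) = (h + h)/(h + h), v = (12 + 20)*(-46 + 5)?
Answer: -176985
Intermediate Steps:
v = -1312 (v = 32*(-41) = -1312)
s(h) = 1 (s(h) = (2*h)/((2*h)) = (2*h)*(1/(2*h)) = 1)
(v + P(s(-3)))*135 = (-1312 + 1)*135 = -1311*135 = -176985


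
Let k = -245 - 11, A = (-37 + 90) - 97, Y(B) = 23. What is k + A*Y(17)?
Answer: -1268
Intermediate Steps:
A = -44 (A = 53 - 97 = -44)
k = -256 (k = -245 - 1*11 = -245 - 11 = -256)
k + A*Y(17) = -256 - 44*23 = -256 - 1012 = -1268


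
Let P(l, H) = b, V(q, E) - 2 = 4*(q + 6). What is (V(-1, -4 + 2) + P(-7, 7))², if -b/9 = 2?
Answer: 16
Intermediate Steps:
b = -18 (b = -9*2 = -18)
V(q, E) = 26 + 4*q (V(q, E) = 2 + 4*(q + 6) = 2 + 4*(6 + q) = 2 + (24 + 4*q) = 26 + 4*q)
P(l, H) = -18
(V(-1, -4 + 2) + P(-7, 7))² = ((26 + 4*(-1)) - 18)² = ((26 - 4) - 18)² = (22 - 18)² = 4² = 16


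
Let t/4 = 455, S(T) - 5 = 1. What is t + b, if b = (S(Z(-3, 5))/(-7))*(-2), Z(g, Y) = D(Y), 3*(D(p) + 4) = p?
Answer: 12752/7 ≈ 1821.7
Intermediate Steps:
D(p) = -4 + p/3
Z(g, Y) = -4 + Y/3
S(T) = 6 (S(T) = 5 + 1 = 6)
b = 12/7 (b = (6/(-7))*(-2) = (6*(-⅐))*(-2) = -6/7*(-2) = 12/7 ≈ 1.7143)
t = 1820 (t = 4*455 = 1820)
t + b = 1820 + 12/7 = 12752/7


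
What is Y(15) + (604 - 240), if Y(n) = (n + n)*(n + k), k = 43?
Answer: 2104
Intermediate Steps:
Y(n) = 2*n*(43 + n) (Y(n) = (n + n)*(n + 43) = (2*n)*(43 + n) = 2*n*(43 + n))
Y(15) + (604 - 240) = 2*15*(43 + 15) + (604 - 240) = 2*15*58 + 364 = 1740 + 364 = 2104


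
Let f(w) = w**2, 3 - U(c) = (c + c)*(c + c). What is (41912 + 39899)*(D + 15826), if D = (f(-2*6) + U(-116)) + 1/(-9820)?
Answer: -30408888622831/9820 ≈ -3.0966e+9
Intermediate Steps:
U(c) = 3 - 4*c**2 (U(c) = 3 - (c + c)*(c + c) = 3 - 2*c*2*c = 3 - 4*c**2)
D = -527108141/9820 (D = ((-2*6)**2 + (3 - 4*(-116)**2)) + 1/(-9820) = ((-12)**2 + (3 - 4*13456)) - 1/9820 = (144 + (3 - 53824)) - 1/9820 = (144 - 53821) - 1/9820 = -53677 - 1/9820 = -527108141/9820 ≈ -53677.)
(41912 + 39899)*(D + 15826) = (41912 + 39899)*(-527108141/9820 + 15826) = 81811*(-371696821/9820) = -30408888622831/9820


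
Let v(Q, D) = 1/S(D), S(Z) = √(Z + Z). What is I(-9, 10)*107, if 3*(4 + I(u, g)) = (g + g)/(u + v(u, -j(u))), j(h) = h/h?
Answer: 428*(-3*√2 + 64*I)/(3*(√2 - 18*I)) ≈ -506.77 + 6.189*I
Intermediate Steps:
j(h) = 1
S(Z) = √2*√Z (S(Z) = √(2*Z) = √2*√Z)
v(Q, D) = √2/(2*√D) (v(Q, D) = 1/(√2*√D) = √2/(2*√D))
I(u, g) = -4 + 2*g/(3*(u - I*√2/2)) (I(u, g) = -4 + ((g + g)/(u + √2/(2*√(-1*1))))/3 = -4 + ((2*g)/(u + √2/(2*√(-1))))/3 = -4 + ((2*g)/(u + √2*(-I)/2))/3 = -4 + ((2*g)/(u - I*√2/2))/3 = -4 + (2*g/(u - I*√2/2))/3 = -4 + 2*g/(3*(u - I*√2/2)))
I(-9, 10)*107 = (4*(10 - 6*(-9) + 3*I*√2)/(3*(2*(-9) - I*√2)))*107 = (4*(10 + 54 + 3*I*√2)/(3*(-18 - I*√2)))*107 = (4*(64 + 3*I*√2)/(3*(-18 - I*√2)))*107 = 428*(64 + 3*I*√2)/(3*(-18 - I*√2))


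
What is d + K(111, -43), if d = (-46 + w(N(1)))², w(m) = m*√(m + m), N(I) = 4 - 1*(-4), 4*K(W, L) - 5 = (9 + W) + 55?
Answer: 241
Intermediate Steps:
K(W, L) = 69/4 + W/4 (K(W, L) = 5/4 + ((9 + W) + 55)/4 = 5/4 + (64 + W)/4 = 5/4 + (16 + W/4) = 69/4 + W/4)
N(I) = 8 (N(I) = 4 + 4 = 8)
w(m) = √2*m^(3/2) (w(m) = m*√(2*m) = m*(√2*√m) = √2*m^(3/2))
d = 196 (d = (-46 + √2*8^(3/2))² = (-46 + √2*(16*√2))² = (-46 + 32)² = (-14)² = 196)
d + K(111, -43) = 196 + (69/4 + (¼)*111) = 196 + (69/4 + 111/4) = 196 + 45 = 241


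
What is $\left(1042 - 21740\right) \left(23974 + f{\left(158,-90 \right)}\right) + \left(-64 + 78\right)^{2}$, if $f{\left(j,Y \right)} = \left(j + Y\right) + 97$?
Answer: $-499628826$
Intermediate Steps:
$f{\left(j,Y \right)} = 97 + Y + j$ ($f{\left(j,Y \right)} = \left(Y + j\right) + 97 = 97 + Y + j$)
$\left(1042 - 21740\right) \left(23974 + f{\left(158,-90 \right)}\right) + \left(-64 + 78\right)^{2} = \left(1042 - 21740\right) \left(23974 + \left(97 - 90 + 158\right)\right) + \left(-64 + 78\right)^{2} = - 20698 \left(23974 + 165\right) + 14^{2} = \left(-20698\right) 24139 + 196 = -499629022 + 196 = -499628826$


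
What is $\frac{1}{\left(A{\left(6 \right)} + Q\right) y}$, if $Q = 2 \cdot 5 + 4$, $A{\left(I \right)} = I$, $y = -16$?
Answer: $- \frac{1}{320} \approx -0.003125$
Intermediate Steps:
$Q = 14$ ($Q = 10 + 4 = 14$)
$\frac{1}{\left(A{\left(6 \right)} + Q\right) y} = \frac{1}{\left(6 + 14\right) \left(-16\right)} = \frac{1}{20 \left(-16\right)} = \frac{1}{-320} = - \frac{1}{320}$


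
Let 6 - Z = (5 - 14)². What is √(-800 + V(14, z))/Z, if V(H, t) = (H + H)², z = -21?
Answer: -4*I/75 ≈ -0.053333*I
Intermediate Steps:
V(H, t) = 4*H² (V(H, t) = (2*H)² = 4*H²)
Z = -75 (Z = 6 - (5 - 14)² = 6 - 1*(-9)² = 6 - 1*81 = 6 - 81 = -75)
√(-800 + V(14, z))/Z = √(-800 + 4*14²)/(-75) = √(-800 + 4*196)*(-1/75) = √(-800 + 784)*(-1/75) = √(-16)*(-1/75) = (4*I)*(-1/75) = -4*I/75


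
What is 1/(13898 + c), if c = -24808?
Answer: -1/10910 ≈ -9.1659e-5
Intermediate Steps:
1/(13898 + c) = 1/(13898 - 24808) = 1/(-10910) = -1/10910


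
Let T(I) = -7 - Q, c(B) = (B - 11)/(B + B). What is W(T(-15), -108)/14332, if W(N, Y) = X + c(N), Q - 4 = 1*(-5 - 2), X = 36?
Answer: 303/114656 ≈ 0.0026427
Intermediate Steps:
Q = -3 (Q = 4 + 1*(-5 - 2) = 4 + 1*(-7) = 4 - 7 = -3)
c(B) = (-11 + B)/(2*B) (c(B) = (-11 + B)/((2*B)) = (-11 + B)*(1/(2*B)) = (-11 + B)/(2*B))
T(I) = -4 (T(I) = -7 - 1*(-3) = -7 + 3 = -4)
W(N, Y) = 36 + (-11 + N)/(2*N)
W(T(-15), -108)/14332 = ((1/2)*(-11 + 73*(-4))/(-4))/14332 = ((1/2)*(-1/4)*(-11 - 292))*(1/14332) = ((1/2)*(-1/4)*(-303))*(1/14332) = (303/8)*(1/14332) = 303/114656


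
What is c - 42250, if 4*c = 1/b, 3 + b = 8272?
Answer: -1397460999/33076 ≈ -42250.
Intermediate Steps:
b = 8269 (b = -3 + 8272 = 8269)
c = 1/33076 (c = (1/4)/8269 = (1/4)*(1/8269) = 1/33076 ≈ 3.0233e-5)
c - 42250 = 1/33076 - 42250 = -1397460999/33076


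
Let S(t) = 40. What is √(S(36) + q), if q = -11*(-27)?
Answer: √337 ≈ 18.358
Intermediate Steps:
q = 297
√(S(36) + q) = √(40 + 297) = √337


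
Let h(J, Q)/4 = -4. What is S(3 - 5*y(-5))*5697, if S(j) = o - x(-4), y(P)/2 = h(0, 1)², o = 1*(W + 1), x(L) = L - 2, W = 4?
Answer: 62667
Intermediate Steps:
h(J, Q) = -16 (h(J, Q) = 4*(-4) = -16)
x(L) = -2 + L
o = 5 (o = 1*(4 + 1) = 1*5 = 5)
y(P) = 512 (y(P) = 2*(-16)² = 2*256 = 512)
S(j) = 11 (S(j) = 5 - (-2 - 4) = 5 - 1*(-6) = 5 + 6 = 11)
S(3 - 5*y(-5))*5697 = 11*5697 = 62667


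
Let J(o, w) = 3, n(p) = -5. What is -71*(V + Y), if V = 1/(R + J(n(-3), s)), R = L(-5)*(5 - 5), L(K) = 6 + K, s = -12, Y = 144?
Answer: -30743/3 ≈ -10248.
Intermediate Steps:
R = 0 (R = (6 - 5)*(5 - 5) = 1*0 = 0)
V = ⅓ (V = 1/(0 + 3) = 1/3 = ⅓ ≈ 0.33333)
-71*(V + Y) = -71*(⅓ + 144) = -71*433/3 = -30743/3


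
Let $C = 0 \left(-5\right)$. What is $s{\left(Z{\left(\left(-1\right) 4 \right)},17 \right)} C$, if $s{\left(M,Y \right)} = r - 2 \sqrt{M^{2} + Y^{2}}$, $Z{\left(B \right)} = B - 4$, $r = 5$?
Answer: $0$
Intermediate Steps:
$Z{\left(B \right)} = -4 + B$
$C = 0$
$s{\left(M,Y \right)} = 5 - 2 \sqrt{M^{2} + Y^{2}}$
$s{\left(Z{\left(\left(-1\right) 4 \right)},17 \right)} C = \left(5 - 2 \sqrt{\left(-4 - 4\right)^{2} + 17^{2}}\right) 0 = \left(5 - 2 \sqrt{\left(-4 - 4\right)^{2} + 289}\right) 0 = \left(5 - 2 \sqrt{\left(-8\right)^{2} + 289}\right) 0 = \left(5 - 2 \sqrt{64 + 289}\right) 0 = \left(5 - 2 \sqrt{353}\right) 0 = 0$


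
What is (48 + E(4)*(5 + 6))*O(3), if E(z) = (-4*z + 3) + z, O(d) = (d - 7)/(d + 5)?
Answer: 51/2 ≈ 25.500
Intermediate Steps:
O(d) = (-7 + d)/(5 + d)
E(z) = 3 - 3*z (E(z) = (3 - 4*z) + z = 3 - 3*z)
(48 + E(4)*(5 + 6))*O(3) = (48 + (3 - 3*4)*(5 + 6))*((-7 + 3)/(5 + 3)) = (48 + (3 - 12)*11)*(-4/8) = (48 - 9*11)*((⅛)*(-4)) = (48 - 99)*(-½) = -51*(-½) = 51/2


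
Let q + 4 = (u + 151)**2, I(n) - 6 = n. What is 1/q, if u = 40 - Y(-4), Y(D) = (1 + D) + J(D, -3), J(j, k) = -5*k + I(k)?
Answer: 1/30972 ≈ 3.2287e-5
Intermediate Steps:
I(n) = 6 + n
J(j, k) = 6 - 4*k (J(j, k) = -5*k + (6 + k) = 6 - 4*k)
Y(D) = 19 + D (Y(D) = (1 + D) + (6 - 4*(-3)) = (1 + D) + (6 + 12) = (1 + D) + 18 = 19 + D)
u = 25 (u = 40 - (19 - 4) = 40 - 1*15 = 40 - 15 = 25)
q = 30972 (q = -4 + (25 + 151)**2 = -4 + 176**2 = -4 + 30976 = 30972)
1/q = 1/30972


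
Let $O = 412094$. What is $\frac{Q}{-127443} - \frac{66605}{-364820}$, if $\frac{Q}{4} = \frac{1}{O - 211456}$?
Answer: $\frac{170308376310829}{932841406785588} \approx 0.18257$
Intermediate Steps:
$Q = \frac{2}{100319}$ ($Q = \frac{4}{412094 - 211456} = \frac{4}{200638} = 4 \cdot \frac{1}{200638} = \frac{2}{100319} \approx 1.9936 \cdot 10^{-5}$)
$\frac{Q}{-127443} - \frac{66605}{-364820} = \frac{2}{100319 \left(-127443\right)} - \frac{66605}{-364820} = \frac{2}{100319} \left(- \frac{1}{127443}\right) - - \frac{13321}{72964} = - \frac{2}{12784954317} + \frac{13321}{72964} = \frac{170308376310829}{932841406785588}$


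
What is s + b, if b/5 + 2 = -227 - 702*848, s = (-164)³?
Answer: -7388569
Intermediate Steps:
s = -4410944
b = -2977625 (b = -10 + 5*(-227 - 702*848) = -10 + 5*(-227 - 595296) = -10 + 5*(-595523) = -10 - 2977615 = -2977625)
s + b = -4410944 - 2977625 = -7388569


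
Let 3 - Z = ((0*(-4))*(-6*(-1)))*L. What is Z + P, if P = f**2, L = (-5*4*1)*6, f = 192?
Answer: 36867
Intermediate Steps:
L = -120 (L = -20*1*6 = -20*6 = -120)
P = 36864 (P = 192**2 = 36864)
Z = 3 (Z = 3 - (0*(-4))*(-6*(-1))*(-120) = 3 - 0*6*(-120) = 3 - 0*(-120) = 3 - 1*0 = 3 + 0 = 3)
Z + P = 3 + 36864 = 36867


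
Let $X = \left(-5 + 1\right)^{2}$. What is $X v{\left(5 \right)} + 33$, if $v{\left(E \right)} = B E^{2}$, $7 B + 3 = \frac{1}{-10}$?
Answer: $- \frac{1009}{7} \approx -144.14$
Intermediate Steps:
$B = - \frac{31}{70}$ ($B = - \frac{3}{7} + \frac{1}{7 \left(-10\right)} = - \frac{3}{7} + \frac{1}{7} \left(- \frac{1}{10}\right) = - \frac{3}{7} - \frac{1}{70} = - \frac{31}{70} \approx -0.44286$)
$v{\left(E \right)} = - \frac{31 E^{2}}{70}$
$X = 16$ ($X = \left(-4\right)^{2} = 16$)
$X v{\left(5 \right)} + 33 = 16 \left(- \frac{31 \cdot 5^{2}}{70}\right) + 33 = 16 \left(\left(- \frac{31}{70}\right) 25\right) + 33 = 16 \left(- \frac{155}{14}\right) + 33 = - \frac{1240}{7} + 33 = - \frac{1009}{7}$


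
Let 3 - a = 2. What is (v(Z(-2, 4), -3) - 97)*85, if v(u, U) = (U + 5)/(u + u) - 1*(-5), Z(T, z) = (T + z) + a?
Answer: -23375/3 ≈ -7791.7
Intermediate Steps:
a = 1 (a = 3 - 1*2 = 3 - 2 = 1)
Z(T, z) = 1 + T + z (Z(T, z) = (T + z) + 1 = 1 + T + z)
v(u, U) = 5 + (5 + U)/(2*u) (v(u, U) = (5 + U)/((2*u)) + 5 = (5 + U)*(1/(2*u)) + 5 = (5 + U)/(2*u) + 5 = 5 + (5 + U)/(2*u))
(v(Z(-2, 4), -3) - 97)*85 = ((5 - 3 + 10*(1 - 2 + 4))/(2*(1 - 2 + 4)) - 97)*85 = ((1/2)*(5 - 3 + 10*3)/3 - 97)*85 = ((1/2)*(1/3)*(5 - 3 + 30) - 97)*85 = ((1/2)*(1/3)*32 - 97)*85 = (16/3 - 97)*85 = -275/3*85 = -23375/3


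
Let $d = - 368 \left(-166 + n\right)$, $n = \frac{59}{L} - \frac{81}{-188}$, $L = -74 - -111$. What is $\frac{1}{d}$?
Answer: $\frac{1739}{104935844} \approx 1.6572 \cdot 10^{-5}$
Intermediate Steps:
$L = 37$ ($L = -74 + 111 = 37$)
$n = \frac{14089}{6956}$ ($n = \frac{59}{37} - \frac{81}{-188} = 59 \cdot \frac{1}{37} - - \frac{81}{188} = \frac{59}{37} + \frac{81}{188} = \frac{14089}{6956} \approx 2.0254$)
$d = \frac{104935844}{1739}$ ($d = - 368 \left(-166 + \frac{14089}{6956}\right) = \left(-368\right) \left(- \frac{1140607}{6956}\right) = \frac{104935844}{1739} \approx 60343.0$)
$\frac{1}{d} = \frac{1}{\frac{104935844}{1739}} = \frac{1739}{104935844}$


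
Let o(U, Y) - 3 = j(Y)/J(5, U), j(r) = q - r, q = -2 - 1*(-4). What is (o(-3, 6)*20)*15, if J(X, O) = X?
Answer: 660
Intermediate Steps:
q = 2 (q = -2 + 4 = 2)
j(r) = 2 - r
o(U, Y) = 17/5 - Y/5 (o(U, Y) = 3 + (2 - Y)/5 = 3 + (2 - Y)*(⅕) = 3 + (⅖ - Y/5) = 17/5 - Y/5)
(o(-3, 6)*20)*15 = ((17/5 - ⅕*6)*20)*15 = ((17/5 - 6/5)*20)*15 = ((11/5)*20)*15 = 44*15 = 660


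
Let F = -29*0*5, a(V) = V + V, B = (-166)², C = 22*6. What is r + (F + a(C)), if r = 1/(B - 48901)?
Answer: 5635079/21345 ≈ 264.00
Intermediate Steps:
C = 132
B = 27556
a(V) = 2*V
F = 0 (F = 0*5 = 0)
r = -1/21345 (r = 1/(27556 - 48901) = 1/(-21345) = -1/21345 ≈ -4.6849e-5)
r + (F + a(C)) = -1/21345 + (0 + 2*132) = -1/21345 + (0 + 264) = -1/21345 + 264 = 5635079/21345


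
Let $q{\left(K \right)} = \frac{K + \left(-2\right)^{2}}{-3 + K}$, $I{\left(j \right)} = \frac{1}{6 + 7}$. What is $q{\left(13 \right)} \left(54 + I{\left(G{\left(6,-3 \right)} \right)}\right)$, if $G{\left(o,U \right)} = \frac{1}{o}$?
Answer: $\frac{11951}{130} \approx 91.931$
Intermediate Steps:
$I{\left(j \right)} = \frac{1}{13}$
$q{\left(K \right)} = \frac{4 + K}{-3 + K}$ ($q{\left(K \right)} = \frac{K + 4}{-3 + K} = \frac{4 + K}{-3 + K}$)
$q{\left(13 \right)} \left(54 + I{\left(G{\left(6,-3 \right)} \right)}\right) = \frac{4 + 13}{-3 + 13} \left(54 + \frac{1}{13}\right) = \frac{1}{10} \cdot 17 \cdot \frac{703}{13} = \frac{17}{10} \cdot \frac{703}{13} = \frac{11951}{130}$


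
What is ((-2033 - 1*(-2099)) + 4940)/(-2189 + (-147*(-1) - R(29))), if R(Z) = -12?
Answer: -2503/1015 ≈ -2.4660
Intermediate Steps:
((-2033 - 1*(-2099)) + 4940)/(-2189 + (-147*(-1) - R(29))) = ((-2033 - 1*(-2099)) + 4940)/(-2189 + (-147*(-1) - 1*(-12))) = ((-2033 + 2099) + 4940)/(-2189 + (147 + 12)) = (66 + 4940)/(-2189 + 159) = 5006/(-2030) = 5006*(-1/2030) = -2503/1015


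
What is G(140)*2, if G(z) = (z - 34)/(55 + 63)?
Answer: 106/59 ≈ 1.7966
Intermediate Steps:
G(z) = -17/59 + z/118 (G(z) = (-34 + z)/118 = (-34 + z)*(1/118) = -17/59 + z/118)
G(140)*2 = (-17/59 + (1/118)*140)*2 = (-17/59 + 70/59)*2 = (53/59)*2 = 106/59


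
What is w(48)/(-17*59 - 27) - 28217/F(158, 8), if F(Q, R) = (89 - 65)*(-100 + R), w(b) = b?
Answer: 14478763/1137120 ≈ 12.733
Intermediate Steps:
F(Q, R) = -2400 + 24*R (F(Q, R) = 24*(-100 + R) = -2400 + 24*R)
w(48)/(-17*59 - 27) - 28217/F(158, 8) = 48/(-17*59 - 27) - 28217/(-2400 + 24*8) = 48/(-1003 - 27) - 28217/(-2400 + 192) = 48/(-1030) - 28217/(-2208) = 48*(-1/1030) - 28217*(-1/2208) = -24/515 + 28217/2208 = 14478763/1137120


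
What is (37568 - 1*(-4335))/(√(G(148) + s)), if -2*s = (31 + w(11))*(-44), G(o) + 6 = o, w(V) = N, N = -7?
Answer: 41903*√670/670 ≈ 1618.9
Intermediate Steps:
w(V) = -7
G(o) = -6 + o
s = 528 (s = -(31 - 7)*(-44)/2 = -12*(-44) = -½*(-1056) = 528)
(37568 - 1*(-4335))/(√(G(148) + s)) = (37568 - 1*(-4335))/(√((-6 + 148) + 528)) = (37568 + 4335)/(√(142 + 528)) = 41903/(√670) = 41903*(√670/670) = 41903*√670/670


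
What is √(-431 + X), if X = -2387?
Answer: I*√2818 ≈ 53.085*I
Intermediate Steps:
√(-431 + X) = √(-431 - 2387) = √(-2818) = I*√2818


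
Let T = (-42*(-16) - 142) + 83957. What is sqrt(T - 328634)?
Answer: I*sqrt(244147) ≈ 494.11*I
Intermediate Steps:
T = 84487 (T = (672 - 142) + 83957 = 530 + 83957 = 84487)
sqrt(T - 328634) = sqrt(84487 - 328634) = sqrt(-244147) = I*sqrt(244147)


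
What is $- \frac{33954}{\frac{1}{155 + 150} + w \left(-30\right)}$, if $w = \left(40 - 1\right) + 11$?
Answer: $\frac{10355970}{457499} \approx 22.636$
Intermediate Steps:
$w = 50$ ($w = 39 + 11 = 50$)
$- \frac{33954}{\frac{1}{155 + 150} + w \left(-30\right)} = - \frac{33954}{\frac{1}{155 + 150} + 50 \left(-30\right)} = - \frac{33954}{\frac{1}{305} - 1500} = - \frac{33954}{- \frac{457499}{305}} = \left(-33954\right) \left(- \frac{305}{457499}\right) = \frac{10355970}{457499}$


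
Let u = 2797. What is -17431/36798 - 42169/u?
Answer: -1600489369/102924006 ≈ -15.550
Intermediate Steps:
-17431/36798 - 42169/u = -17431/36798 - 42169/2797 = -1600489369/102924006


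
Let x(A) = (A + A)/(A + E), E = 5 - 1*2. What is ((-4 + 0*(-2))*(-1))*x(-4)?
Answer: 32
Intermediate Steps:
E = 3 (E = 5 - 2 = 3)
x(A) = 2*A/(3 + A) (x(A) = (A + A)/(A + 3) = (2*A)/(3 + A) = 2*A/(3 + A))
((-4 + 0*(-2))*(-1))*x(-4) = ((-4 + 0*(-2))*(-1))*(2*(-4)/(3 - 4)) = ((-4 + 0)*(-1))*(2*(-4)/(-1)) = (-4*(-1))*(2*(-4)*(-1)) = 4*8 = 32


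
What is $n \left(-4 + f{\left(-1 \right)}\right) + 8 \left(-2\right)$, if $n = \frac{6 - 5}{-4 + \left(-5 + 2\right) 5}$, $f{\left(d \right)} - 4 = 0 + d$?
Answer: $- \frac{303}{19} \approx -15.947$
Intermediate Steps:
$f{\left(d \right)} = 4 + d$ ($f{\left(d \right)} = 4 + \left(0 + d\right) = 4 + d$)
$n = - \frac{1}{19}$ ($n = 1 \frac{1}{-4 - 15} = 1 \frac{1}{-19} = 1 \left(- \frac{1}{19}\right) = - \frac{1}{19} \approx -0.052632$)
$n \left(-4 + f{\left(-1 \right)}\right) + 8 \left(-2\right) = - \frac{-4 + \left(4 - 1\right)}{19} + 8 \left(-2\right) = - \frac{-4 + 3}{19} - 16 = \left(- \frac{1}{19}\right) \left(-1\right) - 16 = \frac{1}{19} - 16 = - \frac{303}{19}$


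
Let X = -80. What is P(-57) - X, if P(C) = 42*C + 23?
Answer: -2291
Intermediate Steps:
P(C) = 23 + 42*C
P(-57) - X = (23 + 42*(-57)) - 1*(-80) = (23 - 2394) + 80 = -2371 + 80 = -2291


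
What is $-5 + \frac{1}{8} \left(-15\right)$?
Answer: $- \frac{55}{8} \approx -6.875$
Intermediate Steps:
$-5 + \frac{1}{8} \left(-15\right) = -5 - \frac{15}{8} = - \frac{55}{8}$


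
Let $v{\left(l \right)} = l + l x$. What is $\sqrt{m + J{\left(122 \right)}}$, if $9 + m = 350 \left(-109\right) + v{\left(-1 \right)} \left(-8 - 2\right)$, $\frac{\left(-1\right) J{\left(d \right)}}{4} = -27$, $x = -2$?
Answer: $3 i \sqrt{4229} \approx 195.09 i$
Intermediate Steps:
$J{\left(d \right)} = 108$ ($J{\left(d \right)} = \left(-4\right) \left(-27\right) = 108$)
$v{\left(l \right)} = - l$ ($v{\left(l \right)} = l + l \left(-2\right) = l - 2 l = - l$)
$m = -38169$ ($m = -9 + \left(350 \left(-109\right) + \left(-1\right) \left(-1\right) \left(-8 - 2\right)\right) = -9 + \left(-38150 + 1 \left(-10\right)\right) = -9 - 38160 = -38169$)
$\sqrt{m + J{\left(122 \right)}} = \sqrt{-38169 + 108} = \sqrt{-38061} = 3 i \sqrt{4229}$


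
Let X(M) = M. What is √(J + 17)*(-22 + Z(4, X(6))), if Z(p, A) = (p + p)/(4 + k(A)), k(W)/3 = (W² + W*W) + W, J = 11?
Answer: -5228*√7/119 ≈ -116.24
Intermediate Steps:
k(W) = 3*W + 6*W² (k(W) = 3*((W² + W*W) + W) = 3*((W² + W²) + W) = 3*(2*W² + W) = 3*(W + 2*W²) = 3*W + 6*W²)
Z(p, A) = 2*p/(4 + 3*A*(1 + 2*A)) (Z(p, A) = (p + p)/(4 + 3*A*(1 + 2*A)) = (2*p)/(4 + 3*A*(1 + 2*A)) = 2*p/(4 + 3*A*(1 + 2*A)))
√(J + 17)*(-22 + Z(4, X(6))) = √(11 + 17)*(-22 + 2*4/(4 + 3*6*(1 + 2*6))) = √28*(-22 + 2*4/(4 + 3*6*(1 + 12))) = (2*√7)*(-22 + 2*4/(4 + 3*6*13)) = (2*√7)*(-22 + 2*4/(4 + 234)) = (2*√7)*(-22 + 2*4/238) = (2*√7)*(-22 + 2*4*(1/238)) = (2*√7)*(-22 + 4/119) = (2*√7)*(-2614/119) = -5228*√7/119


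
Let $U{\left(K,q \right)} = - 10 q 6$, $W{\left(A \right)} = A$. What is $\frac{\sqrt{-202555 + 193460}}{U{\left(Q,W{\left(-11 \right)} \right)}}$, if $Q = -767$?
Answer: $\frac{i \sqrt{9095}}{660} \approx 0.1445 i$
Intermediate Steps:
$U{\left(K,q \right)} = - 60 q$
$\frac{\sqrt{-202555 + 193460}}{U{\left(Q,W{\left(-11 \right)} \right)}} = \frac{\sqrt{-202555 + 193460}}{\left(-60\right) \left(-11\right)} = \frac{\sqrt{-9095}}{660} = i \sqrt{9095} \cdot \frac{1}{660} = \frac{i \sqrt{9095}}{660}$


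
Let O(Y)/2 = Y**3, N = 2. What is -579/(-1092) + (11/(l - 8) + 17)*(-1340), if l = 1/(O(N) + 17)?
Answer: -2003667321/95732 ≈ -20930.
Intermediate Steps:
O(Y) = 2*Y**3
l = 1/33 (l = 1/(2*2**3 + 17) = 1/(2*8 + 17) = 1/(16 + 17) = 1/33 ≈ 0.030303)
-579/(-1092) + (11/(l - 8) + 17)*(-1340) = -579/(-1092) + (11/(1/33 - 8) + 17)*(-1340) = -579*(-1/1092) + (11/(-263/33) + 17)*(-1340) = 193/364 + (11*(-33/263) + 17)*(-1340) = 193/364 + (-363/263 + 17)*(-1340) = 193/364 + (4108/263)*(-1340) = 193/364 - 5504720/263 = -2003667321/95732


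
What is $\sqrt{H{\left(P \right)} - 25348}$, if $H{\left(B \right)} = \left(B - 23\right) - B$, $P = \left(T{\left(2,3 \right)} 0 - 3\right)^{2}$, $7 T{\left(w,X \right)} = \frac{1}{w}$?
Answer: $3 i \sqrt{2819} \approx 159.28 i$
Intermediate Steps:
$T{\left(w,X \right)} = \frac{1}{7 w}$
$P = 9$ ($P = \left(\frac{1}{7 \cdot 2} \cdot 0 - 3\right)^{2} = \left(\frac{1}{7} \cdot \frac{1}{2} \cdot 0 - 3\right)^{2} = \left(\frac{1}{14} \cdot 0 - 3\right)^{2} = \left(0 - 3\right)^{2} = \left(-3\right)^{2} = 9$)
$H{\left(B \right)} = -23$ ($H{\left(B \right)} = \left(B - 23\right) - B = \left(-23 + B\right) - B = -23$)
$\sqrt{H{\left(P \right)} - 25348} = \sqrt{-23 - 25348} = \sqrt{-25371} = 3 i \sqrt{2819}$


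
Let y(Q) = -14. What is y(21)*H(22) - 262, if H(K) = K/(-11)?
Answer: -234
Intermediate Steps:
H(K) = -K/11 (H(K) = K*(-1/11) = -K/11)
y(21)*H(22) - 262 = -(-14)*22/11 - 262 = -14*(-2) - 262 = 28 - 262 = -234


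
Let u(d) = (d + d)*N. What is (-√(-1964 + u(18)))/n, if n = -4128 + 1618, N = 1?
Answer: I*√482/1255 ≈ 0.017494*I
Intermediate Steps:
u(d) = 2*d (u(d) = (d + d)*1 = (2*d)*1 = 2*d)
n = -2510
(-√(-1964 + u(18)))/n = -√(-1964 + 2*18)/(-2510) = -√(-1964 + 36)*(-1/2510) = -√(-1928)*(-1/2510) = -2*I*√482*(-1/2510) = I*√482/1255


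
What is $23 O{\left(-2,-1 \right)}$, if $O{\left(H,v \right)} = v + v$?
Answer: $-46$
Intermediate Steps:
$O{\left(H,v \right)} = 2 v$
$23 O{\left(-2,-1 \right)} = 23 \cdot 2 \left(-1\right) = 23 \left(-2\right) = -46$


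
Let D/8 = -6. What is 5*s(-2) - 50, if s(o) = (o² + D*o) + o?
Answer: 440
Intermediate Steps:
D = -48 (D = 8*(-6) = -48)
s(o) = o² - 47*o (s(o) = (o² - 48*o) + o = o² - 47*o)
5*s(-2) - 50 = 5*(-2*(-47 - 2)) - 50 = 5*(-2*(-49)) - 50 = 5*98 - 50 = 490 - 50 = 440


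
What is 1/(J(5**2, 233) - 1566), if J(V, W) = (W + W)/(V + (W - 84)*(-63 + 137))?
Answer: -11051/17305400 ≈ -0.00063859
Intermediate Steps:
J(V, W) = 2*W/(-6216 + V + 74*W) (J(V, W) = (2*W)/(V + (-84 + W)*74) = (2*W)/(V + (-6216 + 74*W)) = (2*W)/(-6216 + V + 74*W) = 2*W/(-6216 + V + 74*W))
1/(J(5**2, 233) - 1566) = 1/(2*233/(-6216 + 5**2 + 74*233) - 1566) = 1/(2*233/(-6216 + 25 + 17242) - 1566) = 1/(2*233/11051 - 1566) = 1/(2*233*(1/11051) - 1566) = 1/(466/11051 - 1566) = 1/(-17305400/11051) = -11051/17305400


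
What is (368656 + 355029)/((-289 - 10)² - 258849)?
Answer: -723685/169448 ≈ -4.2708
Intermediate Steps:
(368656 + 355029)/((-289 - 10)² - 258849) = 723685/((-299)² - 258849) = 723685/(89401 - 258849) = 723685/(-169448) = 723685*(-1/169448) = -723685/169448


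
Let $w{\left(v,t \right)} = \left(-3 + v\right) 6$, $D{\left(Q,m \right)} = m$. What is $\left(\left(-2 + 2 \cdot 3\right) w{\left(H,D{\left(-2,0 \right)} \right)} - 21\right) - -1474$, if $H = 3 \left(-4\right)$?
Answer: $1093$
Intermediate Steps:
$H = -12$
$w{\left(v,t \right)} = -18 + 6 v$
$\left(\left(-2 + 2 \cdot 3\right) w{\left(H,D{\left(-2,0 \right)} \right)} - 21\right) - -1474 = \left(\left(-2 + 2 \cdot 3\right) \left(-18 + 6 \left(-12\right)\right) - 21\right) - -1474 = \left(\left(-2 + 6\right) \left(-18 - 72\right) - 21\right) + 1474 = \left(4 \left(-90\right) - 21\right) + 1474 = \left(-360 - 21\right) + 1474 = -381 + 1474 = 1093$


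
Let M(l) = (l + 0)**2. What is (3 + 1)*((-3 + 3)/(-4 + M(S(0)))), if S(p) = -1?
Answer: 0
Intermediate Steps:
M(l) = l**2
(3 + 1)*((-3 + 3)/(-4 + M(S(0)))) = (3 + 1)*((-3 + 3)/(-4 + (-1)**2)) = 4*(0/(-4 + 1)) = 4*(0/(-3)) = 4*(0*(-1/3)) = 4*0 = 0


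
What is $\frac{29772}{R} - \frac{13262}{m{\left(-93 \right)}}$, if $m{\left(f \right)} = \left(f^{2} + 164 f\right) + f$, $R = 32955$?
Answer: $\frac{106067087}{36777780} \approx 2.884$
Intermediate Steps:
$m{\left(f \right)} = f^{2} + 165 f$
$\frac{29772}{R} - \frac{13262}{m{\left(-93 \right)}} = \frac{29772}{32955} - \frac{13262}{\left(-93\right) \left(165 - 93\right)} = 29772 \cdot \frac{1}{32955} - \frac{13262}{\left(-93\right) 72} = \frac{9924}{10985} - \frac{13262}{-6696} = \frac{9924}{10985} - - \frac{6631}{3348} = \frac{9924}{10985} + \frac{6631}{3348} = \frac{106067087}{36777780}$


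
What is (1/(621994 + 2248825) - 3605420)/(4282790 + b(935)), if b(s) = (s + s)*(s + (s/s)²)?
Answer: -10350508238979/17319966817090 ≈ -0.59761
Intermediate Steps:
b(s) = 2*s*(1 + s) (b(s) = (2*s)*(s + 1²) = (2*s)*(s + 1) = (2*s)*(1 + s) = 2*s*(1 + s))
(1/(621994 + 2248825) - 3605420)/(4282790 + b(935)) = (1/(621994 + 2248825) - 3605420)/(4282790 + 2*935*(1 + 935)) = (1/2870819 - 3605420)/(4282790 + 2*935*936) = (1/2870819 - 3605420)/(4282790 + 1750320) = -10350508238979/2870819/6033110 = -10350508238979/2870819*1/6033110 = -10350508238979/17319966817090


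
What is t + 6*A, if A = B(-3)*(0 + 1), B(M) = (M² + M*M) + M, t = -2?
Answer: 88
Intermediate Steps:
B(M) = M + 2*M² (B(M) = (M² + M²) + M = 2*M² + M = M + 2*M²)
A = 15 (A = (-3*(1 + 2*(-3)))*(0 + 1) = -3*(1 - 6)*1 = -3*(-5)*1 = 15*1 = 15)
t + 6*A = -2 + 6*15 = -2 + 90 = 88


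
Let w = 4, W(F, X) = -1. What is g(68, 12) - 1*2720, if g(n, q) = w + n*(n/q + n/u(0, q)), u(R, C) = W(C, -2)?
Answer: -20864/3 ≈ -6954.7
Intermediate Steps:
u(R, C) = -1
g(n, q) = 4 + n*(-n + n/q) (g(n, q) = 4 + n*(n/q + n/(-1)) = 4 + n*(n/q + n*(-1)) = 4 + n*(n/q - n) = 4 + n*(-n + n/q))
g(68, 12) - 1*2720 = (4 - 1*68**2 + 68**2/12) - 1*2720 = (4 - 1*4624 + 4624*(1/12)) - 2720 = (4 - 4624 + 1156/3) - 2720 = -12704/3 - 2720 = -20864/3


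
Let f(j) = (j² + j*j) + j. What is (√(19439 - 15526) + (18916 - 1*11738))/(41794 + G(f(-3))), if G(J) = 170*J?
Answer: 3589/22172 + √3913/44344 ≈ 0.16328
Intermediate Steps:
f(j) = j + 2*j² (f(j) = (j² + j²) + j = 2*j² + j = j + 2*j²)
(√(19439 - 15526) + (18916 - 1*11738))/(41794 + G(f(-3))) = (√(19439 - 15526) + (18916 - 1*11738))/(41794 + 170*(-3*(1 + 2*(-3)))) = (√3913 + (18916 - 11738))/(41794 + 170*(-3*(1 - 6))) = (√3913 + 7178)/(41794 + 170*(-3*(-5))) = (7178 + √3913)/(41794 + 170*15) = (7178 + √3913)/(41794 + 2550) = (7178 + √3913)/44344 = (7178 + √3913)*(1/44344) = 3589/22172 + √3913/44344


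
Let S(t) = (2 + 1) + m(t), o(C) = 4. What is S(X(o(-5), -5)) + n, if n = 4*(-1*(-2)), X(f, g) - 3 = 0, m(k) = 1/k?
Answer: 34/3 ≈ 11.333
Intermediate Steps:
X(f, g) = 3 (X(f, g) = 3 + 0 = 3)
n = 8 (n = 4*2 = 8)
S(t) = 3 + 1/t (S(t) = (2 + 1) + 1/t = 3 + 1/t)
S(X(o(-5), -5)) + n = (3 + 1/3) + 8 = (3 + ⅓) + 8 = 10/3 + 8 = 34/3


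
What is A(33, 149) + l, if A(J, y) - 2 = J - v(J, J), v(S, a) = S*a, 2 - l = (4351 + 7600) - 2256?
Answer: -10747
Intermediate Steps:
l = -9693 (l = 2 - ((4351 + 7600) - 2256) = 2 - (11951 - 2256) = 2 - 1*9695 = 2 - 9695 = -9693)
A(J, y) = 2 + J - J**2 (A(J, y) = 2 + (J - J*J) = 2 + (J - J**2) = 2 + J - J**2)
A(33, 149) + l = (2 + 33 - 1*33**2) - 9693 = (2 + 33 - 1*1089) - 9693 = (2 + 33 - 1089) - 9693 = -1054 - 9693 = -10747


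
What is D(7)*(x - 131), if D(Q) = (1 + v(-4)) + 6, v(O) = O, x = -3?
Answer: -402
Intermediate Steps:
D(Q) = 3 (D(Q) = (1 - 4) + 6 = -3 + 6 = 3)
D(7)*(x - 131) = 3*(-3 - 131) = 3*(-134) = -402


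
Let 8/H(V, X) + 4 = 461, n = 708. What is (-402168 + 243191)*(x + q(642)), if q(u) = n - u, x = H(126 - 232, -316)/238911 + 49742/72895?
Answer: -84371441330962144268/7958845726665 ≈ -1.0601e+7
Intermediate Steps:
H(V, X) = 8/457 (H(V, X) = 8/(-4 + 461) = 8/457)
x = 5430947892794/7958845726665 (x = (8/457)/238911 + 49742/72895 = (8/457)*(1/238911) + 49742*(1/72895) = 8/109182327 + 49742/72895 = 5430947892794/7958845726665 ≈ 0.68238)
q(u) = 708 - u
(-402168 + 243191)*(x + q(642)) = (-402168 + 243191)*(5430947892794/7958845726665 + (708 - 1*642)) = -158977*(5430947892794/7958845726665 + (708 - 642)) = -158977*(5430947892794/7958845726665 + 66) = -158977*530714765852684/7958845726665 = -84371441330962144268/7958845726665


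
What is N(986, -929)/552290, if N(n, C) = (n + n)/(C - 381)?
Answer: -493/180874975 ≈ -2.7256e-6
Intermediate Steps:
N(n, C) = 2*n/(-381 + C) (N(n, C) = (2*n)/(-381 + C) = 2*n/(-381 + C))
N(986, -929)/552290 = (2*986/(-381 - 929))/552290 = (2*986/(-1310))*(1/552290) = (2*986*(-1/1310))*(1/552290) = -986/655*1/552290 = -493/180874975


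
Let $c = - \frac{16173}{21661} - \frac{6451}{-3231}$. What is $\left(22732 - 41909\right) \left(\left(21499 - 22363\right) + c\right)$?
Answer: $\frac{1157926837339052}{69986691} \approx 1.6545 \cdot 10^{7}$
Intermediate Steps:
$c = \frac{87480148}{69986691}$ ($c = \left(-16173\right) \frac{1}{21661} - - \frac{6451}{3231} = - \frac{16173}{21661} + \frac{6451}{3231} = \frac{87480148}{69986691} \approx 1.25$)
$\left(22732 - 41909\right) \left(\left(21499 - 22363\right) + c\right) = \left(22732 - 41909\right) \left(\left(21499 - 22363\right) + \frac{87480148}{69986691}\right) = - 19177 \left(-864 + \frac{87480148}{69986691}\right) = \left(-19177\right) \left(- \frac{60381020876}{69986691}\right) = \frac{1157926837339052}{69986691}$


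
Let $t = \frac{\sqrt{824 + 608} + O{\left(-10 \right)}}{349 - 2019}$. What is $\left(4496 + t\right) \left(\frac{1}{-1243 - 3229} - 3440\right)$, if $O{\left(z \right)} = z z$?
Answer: $- \frac{5775203067891}{373412} + \frac{15383681 \sqrt{358}}{3734120} \approx -1.5466 \cdot 10^{7}$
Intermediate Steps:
$O{\left(z \right)} = z^{2}$
$t = - \frac{10}{167} - \frac{\sqrt{358}}{835}$ ($t = \frac{\sqrt{824 + 608} + \left(-10\right)^{2}}{349 - 2019} = \frac{\sqrt{1432} + 100}{-1670} = \left(2 \sqrt{358} + 100\right) \left(- \frac{1}{1670}\right) = \left(100 + 2 \sqrt{358}\right) \left(- \frac{1}{1670}\right) = - \frac{10}{167} - \frac{\sqrt{358}}{835} \approx -0.08254$)
$\left(4496 + t\right) \left(\frac{1}{-1243 - 3229} - 3440\right) = \left(4496 - \left(\frac{10}{167} + \frac{\sqrt{358}}{835}\right)\right) \left(\frac{1}{-1243 - 3229} - 3440\right) = \left(\frac{750822}{167} - \frac{\sqrt{358}}{835}\right) \left(\frac{1}{-4472} - 3440\right) = \left(\frac{750822}{167} - \frac{\sqrt{358}}{835}\right) \left(- \frac{1}{4472} - 3440\right) = \left(\frac{750822}{167} - \frac{\sqrt{358}}{835}\right) \left(- \frac{15383681}{4472}\right) = - \frac{5775203067891}{373412} + \frac{15383681 \sqrt{358}}{3734120}$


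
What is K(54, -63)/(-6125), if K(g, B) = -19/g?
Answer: 19/330750 ≈ 5.7445e-5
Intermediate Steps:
K(54, -63)/(-6125) = -19/54/(-6125) = -19*1/54*(-1/6125) = -19/54*(-1/6125) = 19/330750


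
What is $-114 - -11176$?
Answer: $11062$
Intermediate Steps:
$-114 - -11176 = -114 + 11176 = 11062$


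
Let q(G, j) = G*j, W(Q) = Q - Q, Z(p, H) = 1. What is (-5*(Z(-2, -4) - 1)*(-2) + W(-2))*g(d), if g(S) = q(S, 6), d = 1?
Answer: 0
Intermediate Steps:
W(Q) = 0
g(S) = 6*S (g(S) = S*6 = 6*S)
(-5*(Z(-2, -4) - 1)*(-2) + W(-2))*g(d) = (-5*(1 - 1)*(-2) + 0)*(6*1) = (-0*(-2) + 0)*6 = (-5*0 + 0)*6 = (0 + 0)*6 = 0*6 = 0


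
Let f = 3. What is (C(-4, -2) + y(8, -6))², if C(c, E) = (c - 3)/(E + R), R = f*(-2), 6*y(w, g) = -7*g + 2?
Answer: 38809/576 ≈ 67.377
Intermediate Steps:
y(w, g) = ⅓ - 7*g/6 (y(w, g) = (-7*g + 2)/6 = (2 - 7*g)/6 = ⅓ - 7*g/6)
R = -6 (R = 3*(-2) = -6)
C(c, E) = (-3 + c)/(-6 + E) (C(c, E) = (c - 3)/(E - 6) = (-3 + c)/(-6 + E))
(C(-4, -2) + y(8, -6))² = ((-3 - 4)/(-6 - 2) + (⅓ - 7/6*(-6)))² = (-7/(-8) + (⅓ + 7))² = (-⅛*(-7) + 22/3)² = (7/8 + 22/3)² = (197/24)² = 38809/576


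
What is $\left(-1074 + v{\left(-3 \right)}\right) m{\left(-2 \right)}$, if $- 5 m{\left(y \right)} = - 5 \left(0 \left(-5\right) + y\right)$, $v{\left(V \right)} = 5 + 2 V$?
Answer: $2150$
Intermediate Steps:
$m{\left(y \right)} = y$ ($m{\left(y \right)} = - \frac{\left(-5\right) \left(0 \left(-5\right) + y\right)}{5} = - \frac{\left(-5\right) \left(0 + y\right)}{5} = - \frac{\left(-5\right) y}{5} = y$)
$\left(-1074 + v{\left(-3 \right)}\right) m{\left(-2 \right)} = \left(-1074 + \left(5 + 2 \left(-3\right)\right)\right) \left(-2\right) = \left(-1074 + \left(5 - 6\right)\right) \left(-2\right) = \left(-1074 - 1\right) \left(-2\right) = \left(-1075\right) \left(-2\right) = 2150$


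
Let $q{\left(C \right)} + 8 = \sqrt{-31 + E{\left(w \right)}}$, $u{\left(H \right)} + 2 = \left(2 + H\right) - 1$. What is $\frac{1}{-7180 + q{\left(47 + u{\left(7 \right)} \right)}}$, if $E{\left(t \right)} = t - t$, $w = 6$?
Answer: $- \frac{7188}{51667375} - \frac{i \sqrt{31}}{51667375} \approx -0.00013912 - 1.0776 \cdot 10^{-7} i$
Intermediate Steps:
$u{\left(H \right)} = -1 + H$ ($u{\left(H \right)} = -2 + \left(\left(2 + H\right) - 1\right) = -2 + \left(1 + H\right) = -1 + H$)
$E{\left(t \right)} = 0$
$q{\left(C \right)} = -8 + i \sqrt{31}$ ($q{\left(C \right)} = -8 + \sqrt{-31 + 0} = -8 + \sqrt{-31} = -8 + i \sqrt{31}$)
$\frac{1}{-7180 + q{\left(47 + u{\left(7 \right)} \right)}} = \frac{1}{-7180 - \left(8 - i \sqrt{31}\right)} = \frac{1}{-7188 + i \sqrt{31}}$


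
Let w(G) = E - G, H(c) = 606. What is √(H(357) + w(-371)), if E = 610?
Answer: 23*√3 ≈ 39.837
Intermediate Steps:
w(G) = 610 - G
√(H(357) + w(-371)) = √(606 + (610 - 1*(-371))) = √(606 + (610 + 371)) = √(606 + 981) = √1587 = 23*√3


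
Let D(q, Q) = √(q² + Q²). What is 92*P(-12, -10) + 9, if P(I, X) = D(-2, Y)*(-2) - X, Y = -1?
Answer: 929 - 184*√5 ≈ 517.56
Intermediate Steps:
D(q, Q) = √(Q² + q²)
P(I, X) = -X - 2*√5 (P(I, X) = √((-1)² + (-2)²)*(-2) - X = √(1 + 4)*(-2) - X = √5*(-2) - X = -2*√5 - X = -X - 2*√5)
92*P(-12, -10) + 9 = 92*(-1*(-10) - 2*√5) + 9 = 92*(10 - 2*√5) + 9 = (920 - 184*√5) + 9 = 929 - 184*√5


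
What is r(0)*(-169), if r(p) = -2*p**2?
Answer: 0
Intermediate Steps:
r(0)*(-169) = -2*0**2*(-169) = -2*0*(-169) = 0*(-169) = 0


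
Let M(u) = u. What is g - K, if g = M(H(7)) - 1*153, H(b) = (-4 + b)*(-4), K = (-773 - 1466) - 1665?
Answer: 3739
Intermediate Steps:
K = -3904 (K = -2239 - 1665 = -3904)
H(b) = 16 - 4*b
g = -165 (g = (16 - 4*7) - 1*153 = (16 - 28) - 153 = -12 - 153 = -165)
g - K = -165 - 1*(-3904) = -165 + 3904 = 3739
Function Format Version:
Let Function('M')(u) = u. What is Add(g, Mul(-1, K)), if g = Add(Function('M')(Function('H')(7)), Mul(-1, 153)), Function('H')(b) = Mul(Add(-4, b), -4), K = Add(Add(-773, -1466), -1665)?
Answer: 3739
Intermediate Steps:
K = -3904 (K = Add(-2239, -1665) = -3904)
Function('H')(b) = Add(16, Mul(-4, b))
g = -165 (g = Add(Add(16, Mul(-4, 7)), Mul(-1, 153)) = Add(Add(16, -28), -153) = Add(-12, -153) = -165)
Add(g, Mul(-1, K)) = Add(-165, Mul(-1, -3904)) = Add(-165, 3904) = 3739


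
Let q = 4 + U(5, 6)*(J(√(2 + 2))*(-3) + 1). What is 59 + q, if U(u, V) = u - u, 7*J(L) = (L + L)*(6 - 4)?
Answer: 63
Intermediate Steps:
J(L) = 4*L/7 (J(L) = ((L + L)*(6 - 4))/7 = ((2*L)*2)/7 = (4*L)/7 = 4*L/7)
U(u, V) = 0
q = 4 (q = 4 + 0*((4*√(2 + 2)/7)*(-3) + 1) = 4 + 0*((4*√4/7)*(-3) + 1) = 4 + 0*(((4/7)*2)*(-3) + 1) = 4 + 0*((8/7)*(-3) + 1) = 4 + 0*(-24/7 + 1) = 4 + 0*(-17/7) = 4 + 0 = 4)
59 + q = 59 + 4 = 63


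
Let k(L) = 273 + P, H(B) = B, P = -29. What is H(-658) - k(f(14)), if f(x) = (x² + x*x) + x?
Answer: -902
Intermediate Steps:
f(x) = x + 2*x² (f(x) = (x² + x²) + x = 2*x² + x = x + 2*x²)
k(L) = 244 (k(L) = 273 - 29 = 244)
H(-658) - k(f(14)) = -658 - 1*244 = -658 - 244 = -902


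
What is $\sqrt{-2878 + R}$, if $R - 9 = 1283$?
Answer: $i \sqrt{1586} \approx 39.825 i$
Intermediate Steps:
$R = 1292$ ($R = 9 + 1283 = 1292$)
$\sqrt{-2878 + R} = \sqrt{-2878 + 1292} = \sqrt{-1586} = i \sqrt{1586}$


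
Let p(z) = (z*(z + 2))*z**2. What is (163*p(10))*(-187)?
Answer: -365772000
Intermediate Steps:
p(z) = z**3*(2 + z) (p(z) = (z*(2 + z))*z**2 = z**3*(2 + z))
(163*p(10))*(-187) = (163*(10**3*(2 + 10)))*(-187) = (163*(1000*12))*(-187) = (163*12000)*(-187) = 1956000*(-187) = -365772000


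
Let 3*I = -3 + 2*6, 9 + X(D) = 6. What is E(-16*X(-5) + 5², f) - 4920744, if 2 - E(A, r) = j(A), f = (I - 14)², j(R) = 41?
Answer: -4920783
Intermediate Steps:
X(D) = -3 (X(D) = -9 + 6 = -3)
I = 3 (I = (-3 + 2*6)/3 = (-3 + 12)/3 = (⅓)*9 = 3)
f = 121 (f = (3 - 14)² = (-11)² = 121)
E(A, r) = -39 (E(A, r) = 2 - 1*41 = 2 - 41 = -39)
E(-16*X(-5) + 5², f) - 4920744 = -39 - 4920744 = -4920783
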